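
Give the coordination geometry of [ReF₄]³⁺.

Each fluoride is −1; balancing the +3 overall charge requires Re(VII).
Re sits in group 7, so the d-electron count is 7 − 7 = 0.
With 4 monodentate ligands the coordination number is 4.
A d⁰ ion has no crystal-field stabilisation preference between square planar and tetrahedral, so four ligands adopt the sterically favoured tetrahedral geometry.

tetrahedral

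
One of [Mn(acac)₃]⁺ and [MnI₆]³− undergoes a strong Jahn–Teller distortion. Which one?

[MnI₆]³−

[Mn(acac)₃]⁺: Ligand charges: each acetylacetonate is −1. With an overall charge of +1 the manganese centre must be in the +4 oxidation state. Mn sits in group 7, so the d-electron count is 7 − 4 = 3. The d³ configuration leaves the e_g set evenly filled (or empty) — no strong Jahn–Teller driving force.
[MnI₆]³−: Ligand charges: each iodide is −1. With an overall charge of −3 the manganese centre must be in the +3 oxidation state. Group 7 minus oxidation state 3 gives a d⁴ configuration. Iodide is a weak-field ligand for a first-row metal, so the complex is high-spin. The t₂g³e_g¹ (high-spin) configuration has an unevenly filled e_g set; the Jahn–Teller theorem predicts a tetragonal distortion (typically axial elongation) to lift the degeneracy.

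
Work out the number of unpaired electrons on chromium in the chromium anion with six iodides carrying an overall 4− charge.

Ligand charges: each iodide is −1. With an overall charge of −4 the chromium centre must be in the +2 oxidation state.
Group 6 minus oxidation state 2 gives a d⁴ configuration.
The spin state decides the count: Iodide is a weak-field ligand for a first-row metal, so the complex is high-spin.
An octahedral high-spin d⁴ ion is t₂g³e_g¹, giving 4 unpaired electrons.

4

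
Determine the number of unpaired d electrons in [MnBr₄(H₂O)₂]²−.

5

Summing ligand charges against the −2 overall charge gives an oxidation state of +2 for manganese.
Group 7 minus oxidation state 2 gives a d⁵ configuration.
The spin state decides the count: Bromide is a weak-field ligand for a first-row metal, so the complex is high-spin.
An octahedral high-spin d⁵ ion is t₂g³e_g², giving 5 unpaired electrons.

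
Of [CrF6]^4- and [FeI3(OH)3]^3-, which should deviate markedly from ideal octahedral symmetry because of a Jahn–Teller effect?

[CrF6]^4-

[CrF6]^4-: Ligand charges: each fluoride is −1. With an overall charge of −4 the chromium centre must be in the +2 oxidation state. Group 6 minus oxidation state 2 gives a d⁴ configuration. Fluoride is a weak-field ligand for a first-row metal, so the complex is high-spin. The t₂g³e_g¹ (high-spin) configuration has an unevenly filled e_g set; the Jahn–Teller theorem predicts a tetragonal distortion (typically axial elongation) to lift the degeneracy.
[FeI3(OH)3]^3-: Each iodide is −1; each hydroxide is −1; balancing the −3 overall charge requires Fe(III). Iron is a group-8 element; Fe(III) is therefore d⁵. Hydroxide and iodide are weak-field ligands for a first-row metal, so the complex is high-spin. The d⁵ configuration leaves the e_g set evenly filled (or empty) — no strong Jahn–Teller driving force.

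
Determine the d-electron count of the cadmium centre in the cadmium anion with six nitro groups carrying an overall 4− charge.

Each nitro (N-bound nitrite) is −1; balancing the −4 overall charge requires Cd(II).
Group 12 minus oxidation state 2 gives a d¹⁰ configuration.

d¹⁰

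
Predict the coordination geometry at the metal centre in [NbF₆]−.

octahedral

Each fluoride is −1; balancing the −1 overall charge requires Nb(V).
Nb sits in group 5, so the d-electron count is 5 − 5 = 0.
With 6 monodentate ligands the coordination number is 6.
Six donors around a single metal centre give an octahedral coordination sphere.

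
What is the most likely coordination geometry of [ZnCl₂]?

Ligand charges: each chloride is −1. With an overall charge of 0 the zinc centre must be in the +2 oxidation state.
Zn sits in group 12, so the d-electron count is 12 − 2 = 10.
With 2 monodentate ligands the coordination number is 2.
A d¹⁰ ion with only two ligands adopts a linear arrangement (sp hybridisation; no CFSE preference).

linear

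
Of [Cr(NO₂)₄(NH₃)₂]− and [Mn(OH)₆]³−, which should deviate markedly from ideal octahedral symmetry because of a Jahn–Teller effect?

[Mn(OH)₆]³−

[Cr(NO₂)₄(NH₃)₂]−: Summing ligand charges against the −1 overall charge gives an oxidation state of +3 for chromium. Chromium is a group-6 element; Cr(III) is therefore d³. The d³ configuration leaves the e_g set evenly filled (or empty) — no strong Jahn–Teller driving force.
[Mn(OH)₆]³−: Summing ligand charges against the −3 overall charge gives an oxidation state of +3 for manganese. Group 7 minus oxidation state 3 gives a d⁴ configuration. Hydroxide is a weak-field ligand for a first-row metal, so the complex is high-spin. The t₂g³e_g¹ (high-spin) configuration has an unevenly filled e_g set; the Jahn–Teller theorem predicts a tetragonal distortion (typically axial elongation) to lift the degeneracy.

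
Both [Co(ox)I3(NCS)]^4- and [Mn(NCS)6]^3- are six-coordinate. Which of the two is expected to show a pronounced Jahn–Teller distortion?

[Mn(NCS)6]^3-

[Co(ox)I3(NCS)]^4-: Ligand charges: each oxalate is −2; each iodide is −1; each isothiocyanate is −1. With an overall charge of −4 the cobalt centre must be in the +2 oxidation state. Cobalt is a group-9 element; Co(II) is therefore d⁷. Iodide, isothiocyanate, and oxalate are weak-field ligands for a first-row metal, so the complex is high-spin. The d⁷ configuration leaves the e_g set evenly filled (or empty) — no strong Jahn–Teller driving force.
[Mn(NCS)6]^3-: Summing ligand charges against the −3 overall charge gives an oxidation state of +3 for manganese. Mn sits in group 7, so the d-electron count is 7 − 3 = 4. Isothiocyanate is a weak-field ligand for a first-row metal, so the complex is high-spin. The t₂g³e_g¹ (high-spin) configuration has an unevenly filled e_g set; the Jahn–Teller theorem predicts a tetragonal distortion (typically axial elongation) to lift the degeneracy.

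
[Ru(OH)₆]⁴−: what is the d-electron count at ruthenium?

d⁶

Ligand charges: each hydroxide is −1. With an overall charge of −4 the ruthenium centre must be in the +2 oxidation state.
Ruthenium is a group-8 element; Ru(II) is therefore d⁶.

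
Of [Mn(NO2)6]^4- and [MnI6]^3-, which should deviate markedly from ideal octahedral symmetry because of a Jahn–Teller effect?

[Mn(NO2)6]^4-: Summing ligand charges against the −4 overall charge gives an oxidation state of +2 for manganese. Mn sits in group 7, so the d-electron count is 7 − 2 = 5. Nitro (N-bound nitrite) is a strong-field ligand (high in the spectrochemical series) for a first-row metal, so the complex is low-spin. The d⁵ configuration leaves the e_g set evenly filled (or empty) — no strong Jahn–Teller driving force.
[MnI6]^3-: Ligand charges: each iodide is −1. With an overall charge of −3 the manganese centre must be in the +3 oxidation state. Group 7 minus oxidation state 3 gives a d⁴ configuration. Iodide is a weak-field ligand for a first-row metal, so the complex is high-spin. The t₂g³e_g¹ (high-spin) configuration has an unevenly filled e_g set; the Jahn–Teller theorem predicts a tetragonal distortion (typically axial elongation) to lift the degeneracy.

[MnI6]^3-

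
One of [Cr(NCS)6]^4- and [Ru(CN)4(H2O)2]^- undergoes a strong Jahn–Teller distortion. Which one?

[Cr(NCS)6]^4-

[Cr(NCS)6]^4-: Ligand charges: each isothiocyanate is −1. With an overall charge of −4 the chromium centre must be in the +2 oxidation state. Group 6 minus oxidation state 2 gives a d⁴ configuration. Isothiocyanate is a weak-field ligand for a first-row metal, so the complex is high-spin. The t₂g³e_g¹ (high-spin) configuration has an unevenly filled e_g set; the Jahn–Teller theorem predicts a tetragonal distortion (typically axial elongation) to lift the degeneracy.
[Ru(CN)4(H2O)2]^-: Summing ligand charges against the −1 overall charge gives an oxidation state of +3 for ruthenium. Ruthenium is a group-8 element; Ru(III) is therefore d⁵. A 4d ion has a large Δₒ and is invariably low-spin. The d⁵ configuration leaves the e_g set evenly filled (or empty) — no strong Jahn–Teller driving force.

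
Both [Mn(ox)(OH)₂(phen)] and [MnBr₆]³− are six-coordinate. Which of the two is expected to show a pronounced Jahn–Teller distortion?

[MnBr₆]³−

[Mn(ox)(OH)₂(phen)]: Ligand charges: each oxalate is −2; each hydroxide is −1; 1,10-phenanthroline is neutral. With an overall charge of 0 the manganese centre must be in the +4 oxidation state. Group 7 minus oxidation state 4 gives a d³ configuration. The d³ configuration leaves the e_g set evenly filled (or empty) — no strong Jahn–Teller driving force.
[MnBr₆]³−: Summing ligand charges against the −3 overall charge gives an oxidation state of +3 for manganese. Mn sits in group 7, so the d-electron count is 7 − 3 = 4. Bromide is a weak-field ligand for a first-row metal, so the complex is high-spin. The t₂g³e_g¹ (high-spin) configuration has an unevenly filled e_g set; the Jahn–Teller theorem predicts a tetragonal distortion (typically axial elongation) to lift the degeneracy.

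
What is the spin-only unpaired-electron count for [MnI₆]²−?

3

Summing ligand charges against the −2 overall charge gives an oxidation state of +4 for manganese.
Manganese is a group-7 element; Mn(IV) is therefore d³.
In an octahedral field the d³ configuration is t₂g³e_g⁰ (only one arrangement possible), giving 3 unpaired electrons.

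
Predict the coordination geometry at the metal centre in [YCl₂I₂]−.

tetrahedral

Each chloride is −1; each iodide is −1; balancing the −1 overall charge requires Y(III).
Y sits in group 3, so the d-electron count is 3 − 3 = 0.
With 4 monodentate ligands the coordination number is 4.
A d⁰ ion has no crystal-field stabilisation preference between square planar and tetrahedral, so four ligands adopt the sterically favoured tetrahedral geometry.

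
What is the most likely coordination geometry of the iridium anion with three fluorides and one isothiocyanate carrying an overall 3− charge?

square planar

Ligand charges: each fluoride is −1; each isothiocyanate is −1. With an overall charge of −3 the iridium centre must be in the +1 oxidation state.
Group 9 minus oxidation state 1 gives a d⁸ configuration.
Coordination number: 4.
A 5d d⁸ ion has a large crystal-field splitting; square planar leaves the high-energy d_{x²−y²} orbital empty and maximises CFSE.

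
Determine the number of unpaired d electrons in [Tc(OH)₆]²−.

3

Each hydroxide is −1; balancing the −2 overall charge requires Tc(IV).
Tc sits in group 7, so the d-electron count is 7 − 4 = 3.
In an octahedral field the d³ configuration is t₂g³e_g⁰ (only one arrangement possible), giving 3 unpaired electrons.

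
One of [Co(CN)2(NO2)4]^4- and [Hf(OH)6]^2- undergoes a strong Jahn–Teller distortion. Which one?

[Co(CN)2(NO2)4]^4-: Ligand charges: each cyanide is −1; each nitro (N-bound nitrite) is −1. With an overall charge of −4 the cobalt centre must be in the +2 oxidation state. Group 9 minus oxidation state 2 gives a d⁷ configuration. Cyanide and nitro (N-bound nitrite) are strong-field ligands (high in the spectrochemical series) for a first-row metal, so the complex is low-spin. The t₂g⁶e_g¹ (low-spin) configuration has an unevenly filled e_g set; the Jahn–Teller theorem predicts a tetragonal distortion (typically axial elongation) to lift the degeneracy.
[Hf(OH)6]^2-: Each hydroxide is −1; balancing the −2 overall charge requires Hf(IV). Hf sits in group 4, so the d-electron count is 4 − 4 = 0. The d⁰ configuration leaves the e_g set evenly filled (or empty) — no strong Jahn–Teller driving force.

[Co(CN)2(NO2)4]^4-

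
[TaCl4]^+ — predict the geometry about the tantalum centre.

tetrahedral

Summing ligand charges against the +1 overall charge gives an oxidation state of +5 for tantalum.
Group 5 minus oxidation state 5 gives a d⁰ configuration.
With 4 monodentate ligands the coordination number is 4.
A d⁰ ion has no crystal-field stabilisation preference between square planar and tetrahedral, so four ligands adopt the sterically favoured tetrahedral geometry.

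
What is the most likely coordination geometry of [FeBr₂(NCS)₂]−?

tetrahedral

Each bromide is −1; each isothiocyanate is −1; balancing the −1 overall charge requires Fe(III).
Group 8 minus oxidation state 3 gives a d⁵ configuration.
Coordination number: 4.
Bromide and isothiocyanate are weak-field ligands.
A high-spin d⁵ ion has zero CFSE in either geometry, so four ligands adopt the sterically favoured tetrahedral geometry.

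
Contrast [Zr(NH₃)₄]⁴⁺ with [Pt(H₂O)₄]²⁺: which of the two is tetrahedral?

[Zr(NH₃)₄]⁴⁺

For [Zr(NH₃)₄]⁴⁺: Ammonia is neutral; balancing the +4 overall charge requires Zr(IV). Zirconium is a group-4 element; Zr(IV) is therefore d⁰. A d⁰ ion has no crystal-field stabilisation preference between square planar and tetrahedral, so four ligands adopt the sterically favoured tetrahedral geometry. → tetrahedral.
For [Pt(H₂O)₄]²⁺: Summing ligand charges against the +2 overall charge gives an oxidation state of +2 for platinum. Group 10 minus oxidation state 2 gives a d⁸ configuration. A 5d d⁸ ion has a large crystal-field splitting; square planar leaves the high-energy d_{x²−y²} orbital empty and maximises CFSE. → square planar.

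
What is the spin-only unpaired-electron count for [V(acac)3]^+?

1

Each acetylacetonate is −1; balancing the +1 overall charge requires V(IV).
Group 5 minus oxidation state 4 gives a d¹ configuration.
Counting donor atoms: 3×acetylacetonate (bidentate) → 6 donors. Coordination number = 6.
In an octahedral field the d¹ configuration is t₂g¹e_g⁰ (only one arrangement possible), giving 1 unpaired electron.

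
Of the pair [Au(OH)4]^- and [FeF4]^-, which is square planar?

For [Au(OH)4]^-: Summing ligand charges against the −1 overall charge gives an oxidation state of +3 for gold. Au sits in group 11, so the d-electron count is 11 − 3 = 8. A 5d d⁸ ion has a large crystal-field splitting; square planar leaves the high-energy d_{x²−y²} orbital empty and maximises CFSE. → square planar.
For [FeF4]^-: Ligand charges: each fluoride is −1. With an overall charge of −1 the iron centre must be in the +3 oxidation state. Iron is a group-8 element; Fe(III) is therefore d⁵. A high-spin d⁵ ion has zero CFSE in either geometry, so four ligands adopt the sterically favoured tetrahedral geometry. → tetrahedral.

[Au(OH)4]^-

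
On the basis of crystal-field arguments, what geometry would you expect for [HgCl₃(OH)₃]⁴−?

Ligand charges: each chloride is −1; each hydroxide is −1. With an overall charge of −4 the mercury centre must be in the +2 oxidation state.
Mercury is a group-12 element; Hg(II) is therefore d¹⁰.
Coordination number: 6.
Six donors around a single metal centre give an octahedral coordination sphere.

octahedral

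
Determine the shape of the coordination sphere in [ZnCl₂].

linear

Each chloride is −1; balancing the 0 overall charge requires Zn(II).
Zinc is a group-12 element; Zn(II) is therefore d¹⁰.
Coordination number: 2.
A d¹⁰ ion with only two ligands adopts a linear arrangement (sp hybridisation; no CFSE preference).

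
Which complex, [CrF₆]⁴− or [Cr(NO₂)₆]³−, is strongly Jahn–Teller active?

[CrF₆]⁴−: Summing ligand charges against the −4 overall charge gives an oxidation state of +2 for chromium. Cr sits in group 6, so the d-electron count is 6 − 2 = 4. Fluoride is a weak-field ligand for a first-row metal, so the complex is high-spin. The t₂g³e_g¹ (high-spin) configuration has an unevenly filled e_g set; the Jahn–Teller theorem predicts a tetragonal distortion (typically axial elongation) to lift the degeneracy.
[Cr(NO₂)₆]³−: Each nitro (N-bound nitrite) is −1; balancing the −3 overall charge requires Cr(III). Chromium is a group-6 element; Cr(III) is therefore d³. The d³ configuration leaves the e_g set evenly filled (or empty) — no strong Jahn–Teller driving force.

[CrF₆]⁴−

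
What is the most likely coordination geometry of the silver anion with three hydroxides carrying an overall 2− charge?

trigonal planar

Summing ligand charges against the −2 overall charge gives an oxidation state of +1 for silver.
Group 11 minus oxidation state 1 gives a d¹⁰ configuration.
Coordination number: 3.
Three ligands around a d¹⁰ centre minimise repulsion in a trigonal-planar arrangement.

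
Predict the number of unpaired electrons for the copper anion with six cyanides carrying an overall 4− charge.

1 unpaired electron

Summing ligand charges against the −4 overall charge gives an oxidation state of +2 for copper.
Group 11 minus oxidation state 2 gives a d⁹ configuration.
In an octahedral field the d⁹ configuration is t₂g⁶e_g³ (only one arrangement possible), giving 1 unpaired electron.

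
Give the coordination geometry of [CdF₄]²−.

tetrahedral

Summing ligand charges against the −2 overall charge gives an oxidation state of +2 for cadmium.
Cd sits in group 12, so the d-electron count is 12 − 2 = 10.
Coordination number: 4.
A d¹⁰ ion has no crystal-field stabilisation preference between square planar and tetrahedral, so four ligands adopt the sterically favoured tetrahedral geometry.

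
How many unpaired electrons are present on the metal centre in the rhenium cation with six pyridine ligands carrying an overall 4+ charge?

Pyridine is neutral; balancing the +4 overall charge requires Re(IV).
Rhenium is a group-7 element; Re(IV) is therefore d³.
In an octahedral field the d³ configuration is t₂g³e_g⁰ (only one arrangement possible), giving 3 unpaired electrons.

3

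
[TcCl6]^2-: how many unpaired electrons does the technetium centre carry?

3

Ligand charges: each chloride is −1. With an overall charge of −2 the technetium centre must be in the +4 oxidation state.
Tc sits in group 7, so the d-electron count is 7 − 4 = 3.
In an octahedral field the d³ configuration is t₂g³e_g⁰ (only one arrangement possible), giving 3 unpaired electrons.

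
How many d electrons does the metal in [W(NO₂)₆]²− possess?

Ligand charges: each nitro (N-bound nitrite) is −1. With an overall charge of −2 the tungsten centre must be in the +4 oxidation state.
Tungsten is a group-6 element; W(IV) is therefore d².

d²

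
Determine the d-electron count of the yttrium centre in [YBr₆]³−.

Each bromide is −1; balancing the −3 overall charge requires Y(III).
Y sits in group 3, so the d-electron count is 3 − 3 = 0.

d0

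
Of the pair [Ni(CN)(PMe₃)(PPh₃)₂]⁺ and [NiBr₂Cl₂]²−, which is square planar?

For [Ni(CN)(PMe₃)(PPh₃)₂]⁺: Summing ligand charges against the +1 overall charge gives an oxidation state of +2 for nickel. Group 10 minus oxidation state 2 gives a d⁸ configuration. Cyanide, trimethylphosphine, and triphenylphosphine are strong-field ligands (high in the spectrochemical series). A 3d d⁸ ion with strong-field ligands gains enough CFSE to favour square planar over tetrahedral. → square planar.
For [NiBr₂Cl₂]²−: Summing ligand charges against the −2 overall charge gives an oxidation state of +2 for nickel. Group 10 minus oxidation state 2 gives a d⁸ configuration. Bromide and chloride are weak-field ligands. With weak-field ligands the CFSE gain from square planar is small, so a 3d d⁸ ion takes the sterically preferred tetrahedral geometry. → tetrahedral.

[Ni(CN)(PMe₃)(PPh₃)₂]⁺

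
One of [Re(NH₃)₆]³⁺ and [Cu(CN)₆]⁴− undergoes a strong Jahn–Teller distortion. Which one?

[Cu(CN)₆]⁴−

[Re(NH₃)₆]³⁺: Summing ligand charges against the +3 overall charge gives an oxidation state of +3 for rhenium. Re sits in group 7, so the d-electron count is 7 − 3 = 4. A 5d ion has a large Δₒ and is invariably low-spin. The d⁴ configuration leaves the e_g set evenly filled (or empty) — no strong Jahn–Teller driving force.
[Cu(CN)₆]⁴−: Summing ligand charges against the −4 overall charge gives an oxidation state of +2 for copper. Group 11 minus oxidation state 2 gives a d⁹ configuration. The t₂g⁶e_g³ configuration has an unevenly filled e_g set; the Jahn–Teller theorem predicts a tetragonal distortion (typically axial elongation) to lift the degeneracy.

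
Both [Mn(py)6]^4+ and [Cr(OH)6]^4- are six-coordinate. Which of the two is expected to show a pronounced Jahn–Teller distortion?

[Cr(OH)6]^4-

[Mn(py)6]^4+: Summing ligand charges against the +4 overall charge gives an oxidation state of +4 for manganese. Group 7 minus oxidation state 4 gives a d³ configuration. The d³ configuration leaves the e_g set evenly filled (or empty) — no strong Jahn–Teller driving force.
[Cr(OH)6]^4-: Each hydroxide is −1; balancing the −4 overall charge requires Cr(II). Chromium is a group-6 element; Cr(II) is therefore d⁴. Hydroxide is a weak-field ligand for a first-row metal, so the complex is high-spin. The t₂g³e_g¹ (high-spin) configuration has an unevenly filled e_g set; the Jahn–Teller theorem predicts a tetragonal distortion (typically axial elongation) to lift the degeneracy.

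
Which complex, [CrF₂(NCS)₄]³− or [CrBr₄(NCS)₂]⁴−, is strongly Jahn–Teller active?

[CrF₂(NCS)₄]³−: Ligand charges: each fluoride is −1; each isothiocyanate is −1. With an overall charge of −3 the chromium centre must be in the +3 oxidation state. Cr sits in group 6, so the d-electron count is 6 − 3 = 3. The d³ configuration leaves the e_g set evenly filled (or empty) — no strong Jahn–Teller driving force.
[CrBr₄(NCS)₂]⁴−: Summing ligand charges against the −4 overall charge gives an oxidation state of +2 for chromium. Cr sits in group 6, so the d-electron count is 6 − 2 = 4. Bromide and isothiocyanate are weak-field ligands for a first-row metal, so the complex is high-spin. The t₂g³e_g¹ (high-spin) configuration has an unevenly filled e_g set; the Jahn–Teller theorem predicts a tetragonal distortion (typically axial elongation) to lift the degeneracy.

[CrBr₄(NCS)₂]⁴−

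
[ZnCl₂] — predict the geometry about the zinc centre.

linear

Ligand charges: each chloride is −1. With an overall charge of 0 the zinc centre must be in the +2 oxidation state.
Group 12 minus oxidation state 2 gives a d¹⁰ configuration.
With 2 monodentate ligands the coordination number is 2.
A d¹⁰ ion with only two ligands adopts a linear arrangement (sp hybridisation; no CFSE preference).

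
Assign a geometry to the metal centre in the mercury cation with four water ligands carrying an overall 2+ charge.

tetrahedral

Ligand charges: water is neutral. With an overall charge of +2 the mercury centre must be in the +2 oxidation state.
Hg sits in group 12, so the d-electron count is 12 − 2 = 10.
With 4 monodentate ligands the coordination number is 4.
A d¹⁰ ion has no crystal-field stabilisation preference between square planar and tetrahedral, so four ligands adopt the sterically favoured tetrahedral geometry.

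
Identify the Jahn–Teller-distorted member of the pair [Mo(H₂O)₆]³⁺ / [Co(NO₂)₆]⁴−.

[Mo(H₂O)₆]³⁺: Ligand charges: water is neutral. With an overall charge of +3 the molybdenum centre must be in the +3 oxidation state. Molybdenum is a group-6 element; Mo(III) is therefore d³. The d³ configuration leaves the e_g set evenly filled (or empty) — no strong Jahn–Teller driving force.
[Co(NO₂)₆]⁴−: Each nitro (N-bound nitrite) is −1; balancing the −4 overall charge requires Co(II). Co sits in group 9, so the d-electron count is 9 − 2 = 7. Nitro (N-bound nitrite) is a strong-field ligand (high in the spectrochemical series) for a first-row metal, so the complex is low-spin. The t₂g⁶e_g¹ (low-spin) configuration has an unevenly filled e_g set; the Jahn–Teller theorem predicts a tetragonal distortion (typically axial elongation) to lift the degeneracy.

[Co(NO₂)₆]⁴−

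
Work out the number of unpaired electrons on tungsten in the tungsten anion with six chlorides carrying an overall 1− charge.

1 unpaired electron

Each chloride is −1; balancing the −1 overall charge requires W(V).
Tungsten is a group-6 element; W(V) is therefore d¹.
In an octahedral field the d¹ configuration is t₂g¹e_g⁰ (only one arrangement possible), giving 1 unpaired electron.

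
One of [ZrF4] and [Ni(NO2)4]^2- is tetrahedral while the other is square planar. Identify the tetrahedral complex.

[ZrF4]

For [ZrF4]: Summing ligand charges against the 0 overall charge gives an oxidation state of +4 for zirconium. Zr sits in group 4, so the d-electron count is 4 − 4 = 0. A d⁰ ion has no crystal-field stabilisation preference between square planar and tetrahedral, so four ligands adopt the sterically favoured tetrahedral geometry. → tetrahedral.
For [Ni(NO2)4]^2-: Summing ligand charges against the −2 overall charge gives an oxidation state of +2 for nickel. Ni sits in group 10, so the d-electron count is 10 − 2 = 8. Nitro (N-bound nitrite) is a strong-field ligand (high in the spectrochemical series). A 3d d⁸ ion with strong-field ligands gains enough CFSE to favour square planar over tetrahedral. → square planar.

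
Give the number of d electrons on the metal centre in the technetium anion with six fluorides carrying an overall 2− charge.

Ligand charges: each fluoride is −1. With an overall charge of −2 the technetium centre must be in the +4 oxidation state.
Group 7 minus oxidation state 4 gives a d³ configuration.

d³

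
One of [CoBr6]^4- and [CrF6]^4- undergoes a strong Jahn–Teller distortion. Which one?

[CoBr6]^4-: Ligand charges: each bromide is −1. With an overall charge of −4 the cobalt centre must be in the +2 oxidation state. Cobalt is a group-9 element; Co(II) is therefore d⁷. Bromide is a weak-field ligand for a first-row metal, so the complex is high-spin. The d⁷ configuration leaves the e_g set evenly filled (or empty) — no strong Jahn–Teller driving force.
[CrF6]^4-: Each fluoride is −1; balancing the −4 overall charge requires Cr(II). Chromium is a group-6 element; Cr(II) is therefore d⁴. Fluoride is a weak-field ligand for a first-row metal, so the complex is high-spin. The t₂g³e_g¹ (high-spin) configuration has an unevenly filled e_g set; the Jahn–Teller theorem predicts a tetragonal distortion (typically axial elongation) to lift the degeneracy.

[CrF6]^4-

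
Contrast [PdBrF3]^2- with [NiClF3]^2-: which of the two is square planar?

For [PdBrF3]^2-: Ligand charges: each bromide is −1; each fluoride is −1. With an overall charge of −2 the palladium centre must be in the +2 oxidation state. Group 10 minus oxidation state 2 gives a d⁸ configuration. A 4d d⁸ ion has a large crystal-field splitting; square planar leaves the high-energy d_{x²−y²} orbital empty and maximises CFSE. → square planar.
For [NiClF3]^2-: Each chloride is −1; each fluoride is −1; balancing the −2 overall charge requires Ni(II). Ni sits in group 10, so the d-electron count is 10 − 2 = 8. Chloride and fluoride are weak-field ligands. With weak-field ligands the CFSE gain from square planar is small, so a 3d d⁸ ion takes the sterically preferred tetrahedral geometry. → tetrahedral.

[PdBrF3]^2-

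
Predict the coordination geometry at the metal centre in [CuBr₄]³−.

Summing ligand charges against the −3 overall charge gives an oxidation state of +1 for copper.
Group 11 minus oxidation state 1 gives a d¹⁰ configuration.
Coordination number: 4.
A d¹⁰ ion has no crystal-field stabilisation preference between square planar and tetrahedral, so four ligands adopt the sterically favoured tetrahedral geometry.

tetrahedral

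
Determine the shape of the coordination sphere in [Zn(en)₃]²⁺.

octahedral

Summing ligand charges against the +2 overall charge gives an oxidation state of +2 for zinc.
Zinc is a group-12 element; Zn(II) is therefore d¹⁰.
Counting donor atoms: 3×ethylenediamine (bidentate) → 6 donors. Coordination number = 6.
Six donors around a single metal centre give an octahedral coordination sphere.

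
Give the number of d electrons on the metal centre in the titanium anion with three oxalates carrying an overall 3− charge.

d1

Ligand charges: each oxalate is −2. With an overall charge of −3 the titanium centre must be in the +3 oxidation state.
Titanium is a group-4 element; Ti(III) is therefore d¹.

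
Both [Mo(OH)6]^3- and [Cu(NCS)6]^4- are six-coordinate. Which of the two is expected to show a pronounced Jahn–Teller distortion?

[Mo(OH)6]^3-: Each hydroxide is −1; balancing the −3 overall charge requires Mo(III). Mo sits in group 6, so the d-electron count is 6 − 3 = 3. The d³ configuration leaves the e_g set evenly filled (or empty) — no strong Jahn–Teller driving force.
[Cu(NCS)6]^4-: Ligand charges: each isothiocyanate is −1. With an overall charge of −4 the copper centre must be in the +2 oxidation state. Cu sits in group 11, so the d-electron count is 11 − 2 = 9. The t₂g⁶e_g³ configuration has an unevenly filled e_g set; the Jahn–Teller theorem predicts a tetragonal distortion (typically axial elongation) to lift the degeneracy.

[Cu(NCS)6]^4-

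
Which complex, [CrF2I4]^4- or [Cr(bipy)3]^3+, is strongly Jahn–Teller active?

[CrF2I4]^4-: Summing ligand charges against the −4 overall charge gives an oxidation state of +2 for chromium. Group 6 minus oxidation state 2 gives a d⁴ configuration. Fluoride and iodide are weak-field ligands for a first-row metal, so the complex is high-spin. The t₂g³e_g¹ (high-spin) configuration has an unevenly filled e_g set; the Jahn–Teller theorem predicts a tetragonal distortion (typically axial elongation) to lift the degeneracy.
[Cr(bipy)3]^3+: Ligand charges: 2,2′-bipyridine is neutral. With an overall charge of +3 the chromium centre must be in the +3 oxidation state. Cr sits in group 6, so the d-electron count is 6 − 3 = 3. The d³ configuration leaves the e_g set evenly filled (or empty) — no strong Jahn–Teller driving force.

[CrF2I4]^4-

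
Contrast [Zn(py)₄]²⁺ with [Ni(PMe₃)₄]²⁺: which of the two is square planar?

For [Zn(py)₄]²⁺: Ligand charges: pyridine is neutral. With an overall charge of +2 the zinc centre must be in the +2 oxidation state. Group 12 minus oxidation state 2 gives a d¹⁰ configuration. A d¹⁰ ion has no crystal-field stabilisation preference between square planar and tetrahedral, so four ligands adopt the sterically favoured tetrahedral geometry. → tetrahedral.
For [Ni(PMe₃)₄]²⁺: Trimethylphosphine is neutral; balancing the +2 overall charge requires Ni(II). Nickel is a group-10 element; Ni(II) is therefore d⁸. Trimethylphosphine is a strong-field ligand (high in the spectrochemical series). A 3d d⁸ ion with strong-field ligands gains enough CFSE to favour square planar over tetrahedral. → square planar.

[Ni(PMe₃)₄]²⁺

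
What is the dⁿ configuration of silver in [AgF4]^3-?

d10

Ligand charges: each fluoride is −1. With an overall charge of −3 the silver centre must be in the +1 oxidation state.
Group 11 minus oxidation state 1 gives a d¹⁰ configuration.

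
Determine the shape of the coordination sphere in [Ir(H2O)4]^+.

square planar

Summing ligand charges against the +1 overall charge gives an oxidation state of +1 for iridium.
Iridium is a group-9 element; Ir(I) is therefore d⁸.
Coordination number: 4.
A 5d d⁸ ion has a large crystal-field splitting; square planar leaves the high-energy d_{x²−y²} orbital empty and maximises CFSE.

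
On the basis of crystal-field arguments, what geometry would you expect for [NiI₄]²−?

tetrahedral

Ligand charges: each iodide is −1. With an overall charge of −2 the nickel centre must be in the +2 oxidation state.
Group 10 minus oxidation state 2 gives a d⁸ configuration.
With 4 monodentate ligands the coordination number is 4.
Iodide is a weak-field ligand.
With weak-field ligands the CFSE gain from square planar is small, so a 3d d⁸ ion takes the sterically preferred tetrahedral geometry.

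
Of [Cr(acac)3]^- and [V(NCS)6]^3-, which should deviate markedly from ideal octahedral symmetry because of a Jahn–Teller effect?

[Cr(acac)3]^-: Each acetylacetonate is −1; balancing the −1 overall charge requires Cr(II). Chromium is a group-6 element; Cr(II) is therefore d⁴. Acetylacetonate is a weak-field ligand for a first-row metal, so the complex is high-spin. The t₂g³e_g¹ (high-spin) configuration has an unevenly filled e_g set; the Jahn–Teller theorem predicts a tetragonal distortion (typically axial elongation) to lift the degeneracy.
[V(NCS)6]^3-: Summing ligand charges against the −3 overall charge gives an oxidation state of +3 for vanadium. Vanadium is a group-5 element; V(III) is therefore d². The d² configuration leaves the e_g set evenly filled (or empty) — no strong Jahn–Teller driving force.

[Cr(acac)3]^-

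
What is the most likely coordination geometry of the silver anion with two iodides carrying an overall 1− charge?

linear

Ligand charges: each iodide is −1. With an overall charge of −1 the silver centre must be in the +1 oxidation state.
Silver is a group-11 element; Ag(I) is therefore d¹⁰.
Coordination number: 2.
A d¹⁰ ion with only two ligands adopts a linear arrangement (sp hybridisation; no CFSE preference).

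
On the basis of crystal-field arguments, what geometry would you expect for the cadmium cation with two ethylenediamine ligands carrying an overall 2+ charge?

tetrahedral

Ligand charges: ethylenediamine is neutral. With an overall charge of +2 the cadmium centre must be in the +2 oxidation state.
Cd sits in group 12, so the d-electron count is 12 − 2 = 10.
Counting donor atoms: 2×ethylenediamine (bidentate) → 4 donors. Coordination number = 4.
A d¹⁰ ion has no crystal-field stabilisation preference between square planar and tetrahedral, so four ligands adopt the sterically favoured tetrahedral geometry.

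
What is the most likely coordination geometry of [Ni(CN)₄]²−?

square planar

Ligand charges: each cyanide is −1. With an overall charge of −2 the nickel centre must be in the +2 oxidation state.
Group 10 minus oxidation state 2 gives a d⁸ configuration.
With 4 monodentate ligands the coordination number is 4.
Cyanide is a strong-field ligand (high in the spectrochemical series).
A 3d d⁸ ion with strong-field ligands gains enough CFSE to favour square planar over tetrahedral.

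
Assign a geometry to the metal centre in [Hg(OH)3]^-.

Summing ligand charges against the −1 overall charge gives an oxidation state of +2 for mercury.
Group 12 minus oxidation state 2 gives a d¹⁰ configuration.
With 3 monodentate ligands the coordination number is 3.
Three ligands around a d¹⁰ centre minimise repulsion in a trigonal-planar arrangement.

trigonal planar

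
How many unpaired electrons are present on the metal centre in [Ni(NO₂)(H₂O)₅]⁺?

Each nitro (N-bound nitrite) is −1; water is neutral; balancing the +1 overall charge requires Ni(II).
Ni sits in group 10, so the d-electron count is 10 − 2 = 8.
In an octahedral field the d⁸ configuration is t₂g⁶e_g² (only one arrangement possible), giving 2 unpaired electrons.

2 unpaired electrons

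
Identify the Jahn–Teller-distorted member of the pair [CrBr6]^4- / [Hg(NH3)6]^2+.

[CrBr6]^4-: Each bromide is −1; balancing the −4 overall charge requires Cr(II). Cr sits in group 6, so the d-electron count is 6 − 2 = 4. Bromide is a weak-field ligand for a first-row metal, so the complex is high-spin. The t₂g³e_g¹ (high-spin) configuration has an unevenly filled e_g set; the Jahn–Teller theorem predicts a tetragonal distortion (typically axial elongation) to lift the degeneracy.
[Hg(NH3)6]^2+: Ligand charges: ammonia is neutral. With an overall charge of +2 the mercury centre must be in the +2 oxidation state. Mercury is a group-12 element; Hg(II) is therefore d¹⁰. The d¹⁰ configuration leaves the e_g set evenly filled (or empty) — no strong Jahn–Teller driving force.

[CrBr6]^4-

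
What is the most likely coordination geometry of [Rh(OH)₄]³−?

Summing ligand charges against the −3 overall charge gives an oxidation state of +1 for rhodium.
Rh sits in group 9, so the d-electron count is 9 − 1 = 8.
With 4 monodentate ligands the coordination number is 4.
A 4d d⁸ ion has a large crystal-field splitting; square planar leaves the high-energy d_{x²−y²} orbital empty and maximises CFSE.

square planar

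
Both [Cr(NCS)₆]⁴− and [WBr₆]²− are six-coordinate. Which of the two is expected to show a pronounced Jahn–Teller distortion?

[Cr(NCS)₆]⁴−

[Cr(NCS)₆]⁴−: Ligand charges: each isothiocyanate is −1. With an overall charge of −4 the chromium centre must be in the +2 oxidation state. Cr sits in group 6, so the d-electron count is 6 − 2 = 4. Isothiocyanate is a weak-field ligand for a first-row metal, so the complex is high-spin. The t₂g³e_g¹ (high-spin) configuration has an unevenly filled e_g set; the Jahn–Teller theorem predicts a tetragonal distortion (typically axial elongation) to lift the degeneracy.
[WBr₆]²−: Each bromide is −1; balancing the −2 overall charge requires W(IV). W sits in group 6, so the d-electron count is 6 − 4 = 2. The d² configuration leaves the e_g set evenly filled (or empty) — no strong Jahn–Teller driving force.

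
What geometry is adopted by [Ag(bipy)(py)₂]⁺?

tetrahedral

2,2′-bipyridine is neutral; pyridine is neutral; balancing the +1 overall charge requires Ag(I).
Ag sits in group 11, so the d-electron count is 11 − 1 = 10.
Counting donor atoms: 1×2,2′-bipyridine (bidentate) → 2 donors; 2×pyridine (monodentate) → 2 donors. Coordination number = 4.
A d¹⁰ ion has no crystal-field stabilisation preference between square planar and tetrahedral, so four ligands adopt the sterically favoured tetrahedral geometry.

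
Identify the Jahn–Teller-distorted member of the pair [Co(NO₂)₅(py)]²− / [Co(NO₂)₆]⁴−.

[Co(NO₂)₅(py)]²−: Ligand charges: each nitro (N-bound nitrite) is −1; pyridine is neutral. With an overall charge of −2 the cobalt centre must be in the +3 oxidation state. Cobalt is a group-9 element; Co(III) is therefore d⁶. Co(III) has an exceptionally large octahedral splitting and is low-spin with essentially every ligand except fluoride. The d⁶ configuration leaves the e_g set evenly filled (or empty) — no strong Jahn–Teller driving force.
[Co(NO₂)₆]⁴−: Ligand charges: each nitro (N-bound nitrite) is −1. With an overall charge of −4 the cobalt centre must be in the +2 oxidation state. Co sits in group 9, so the d-electron count is 9 − 2 = 7. Nitro (N-bound nitrite) is a strong-field ligand (high in the spectrochemical series) for a first-row metal, so the complex is low-spin. The t₂g⁶e_g¹ (low-spin) configuration has an unevenly filled e_g set; the Jahn–Teller theorem predicts a tetragonal distortion (typically axial elongation) to lift the degeneracy.

[Co(NO₂)₆]⁴−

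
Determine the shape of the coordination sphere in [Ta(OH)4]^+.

Summing ligand charges against the +1 overall charge gives an oxidation state of +5 for tantalum.
Ta sits in group 5, so the d-electron count is 5 − 5 = 0.
With 4 monodentate ligands the coordination number is 4.
A d⁰ ion has no crystal-field stabilisation preference between square planar and tetrahedral, so four ligands adopt the sterically favoured tetrahedral geometry.

tetrahedral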